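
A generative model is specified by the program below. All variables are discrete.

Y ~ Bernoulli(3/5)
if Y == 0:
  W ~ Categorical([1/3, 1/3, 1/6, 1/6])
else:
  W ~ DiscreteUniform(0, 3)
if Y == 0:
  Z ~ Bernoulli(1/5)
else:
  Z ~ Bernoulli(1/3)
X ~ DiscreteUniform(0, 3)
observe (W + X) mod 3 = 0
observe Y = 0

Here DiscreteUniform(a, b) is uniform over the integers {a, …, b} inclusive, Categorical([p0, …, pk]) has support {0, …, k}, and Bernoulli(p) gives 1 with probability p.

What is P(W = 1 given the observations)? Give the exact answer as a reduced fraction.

Enumerate traces; 12 have nonzero weight after conditioning:
  (Y=0, W=0, Z=0, X=0) weight 2/75
  (Y=0, W=0, Z=0, X=3) weight 2/75
  (Y=0, W=0, Z=1, X=0) weight 1/150
  (Y=0, W=0, Z=1, X=3) weight 1/150
  (Y=0, W=1, Z=0, X=2) weight 2/75
  (Y=0, W=1, Z=1, X=2) weight 1/150
  (Y=0, W=2, Z=0, X=1) weight 1/75
  (Y=0, W=2, Z=1, X=1) weight 1/300
  (Y=0, W=3, Z=0, X=0) weight 1/75
  … 3 more
Group by W:
  weight(W=0) = 1/15
  weight(W=1) = 1/30
  weight(W=2) = 1/60
  weight(W=3) = 1/30
Total weight = 1/15 + 1/30 + 1/60 + 1/30 = 3/20
P(W=0 | obs) = 1/15 / 3/20 = 4/9
P(W=1 | obs) = 1/30 / 3/20 = 2/9
P(W=2 | obs) = 1/60 / 3/20 = 1/9
P(W=3 | obs) = 1/30 / 3/20 = 2/9

P(W = 1 | obs) = 2/9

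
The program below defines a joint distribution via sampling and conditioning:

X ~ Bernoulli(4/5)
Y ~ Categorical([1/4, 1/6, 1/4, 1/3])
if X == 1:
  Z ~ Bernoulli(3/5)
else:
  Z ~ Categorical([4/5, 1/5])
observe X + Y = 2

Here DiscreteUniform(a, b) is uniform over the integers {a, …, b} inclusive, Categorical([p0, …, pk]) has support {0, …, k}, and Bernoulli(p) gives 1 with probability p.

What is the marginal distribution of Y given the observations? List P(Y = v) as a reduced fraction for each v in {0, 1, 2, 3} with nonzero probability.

P(Y=1) = 8/11, P(Y=2) = 3/11

Enumerate traces; 4 have nonzero weight after conditioning:
  (X=0, Y=2, Z=0) weight 1/25
  (X=0, Y=2, Z=1) weight 1/100
  (X=1, Y=1, Z=0) weight 4/75
  (X=1, Y=1, Z=1) weight 2/25
Group by Y:
  weight(Y=1) = 2/15
  weight(Y=2) = 1/20
Total weight = 2/15 + 1/20 = 11/60
P(Y=1 | obs) = 2/15 / 11/60 = 8/11
P(Y=2 | obs) = 1/20 / 11/60 = 3/11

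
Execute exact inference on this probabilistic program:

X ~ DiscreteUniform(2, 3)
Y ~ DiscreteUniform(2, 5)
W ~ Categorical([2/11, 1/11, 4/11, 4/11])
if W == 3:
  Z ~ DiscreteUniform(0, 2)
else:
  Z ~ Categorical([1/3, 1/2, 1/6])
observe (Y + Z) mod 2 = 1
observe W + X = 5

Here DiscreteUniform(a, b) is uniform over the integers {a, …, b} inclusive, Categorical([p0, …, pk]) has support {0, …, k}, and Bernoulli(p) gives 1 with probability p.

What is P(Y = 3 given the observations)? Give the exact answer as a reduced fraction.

P(Y = 3 | obs) = 7/24

Enumerate traces; 12 have nonzero weight after conditioning:
  (X=2, Y=2, W=3, Z=1) weight 1/66
  (X=2, Y=3, W=3, Z=0) weight 1/66
  (X=2, Y=3, W=3, Z=2) weight 1/66
  (X=2, Y=4, W=3, Z=1) weight 1/66
  (X=2, Y=5, W=3, Z=0) weight 1/66
  (X=2, Y=5, W=3, Z=2) weight 1/66
  (X=3, Y=2, W=2, Z=1) weight 1/44
  (X=3, Y=3, W=2, Z=0) weight 1/66
  … 4 more
Group by Y:
  weight(Y=2) = 5/132
  weight(Y=3) = 7/132
  weight(Y=4) = 5/132
  weight(Y=5) = 7/132
Total weight = 5/132 + 7/132 + 5/132 + 7/132 = 2/11
P(Y=2 | obs) = 5/132 / 2/11 = 5/24
P(Y=3 | obs) = 7/132 / 2/11 = 7/24
P(Y=4 | obs) = 5/132 / 2/11 = 5/24
P(Y=5 | obs) = 7/132 / 2/11 = 7/24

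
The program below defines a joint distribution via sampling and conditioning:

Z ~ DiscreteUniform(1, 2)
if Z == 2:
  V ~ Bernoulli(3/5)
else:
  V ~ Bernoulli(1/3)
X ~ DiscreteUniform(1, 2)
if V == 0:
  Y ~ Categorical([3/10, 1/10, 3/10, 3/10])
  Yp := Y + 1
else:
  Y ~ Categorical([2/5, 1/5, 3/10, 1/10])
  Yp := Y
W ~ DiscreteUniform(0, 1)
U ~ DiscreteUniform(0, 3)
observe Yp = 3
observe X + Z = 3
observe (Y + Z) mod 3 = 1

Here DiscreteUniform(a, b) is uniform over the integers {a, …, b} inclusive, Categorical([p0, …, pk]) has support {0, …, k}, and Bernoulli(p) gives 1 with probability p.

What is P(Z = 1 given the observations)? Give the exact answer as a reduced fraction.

Enumerate traces; 16 have nonzero weight after conditioning:
  (Z=1, V=1, X=2, Y=3, W=0, U=0) weight 1/960
  (Z=1, V=1, X=2, Y=3, W=0, U=1) weight 1/960
  (Z=1, V=1, X=2, Y=3, W=0, U=2) weight 1/960
  (Z=1, V=1, X=2, Y=3, W=0, U=3) weight 1/960
  (Z=1, V=1, X=2, Y=3, W=1, U=0) weight 1/960
  (Z=1, V=1, X=2, Y=3, W=1, U=1) weight 1/960
  (Z=1, V=1, X=2, Y=3, W=1, U=2) weight 1/960
  (Z=1, V=1, X=2, Y=3, W=1, U=3) weight 1/960
  (Z=2, V=0, X=1, Y=2, W=0, U=0) weight 3/800
  … 7 more
Group by Z:
  weight(Z=1) = 1/120
  weight(Z=2) = 3/100
Total weight = 1/120 + 3/100 = 23/600
P(Z=1 | obs) = 1/120 / 23/600 = 5/23
P(Z=2 | obs) = 3/100 / 23/600 = 18/23

P(Z = 1 | obs) = 5/23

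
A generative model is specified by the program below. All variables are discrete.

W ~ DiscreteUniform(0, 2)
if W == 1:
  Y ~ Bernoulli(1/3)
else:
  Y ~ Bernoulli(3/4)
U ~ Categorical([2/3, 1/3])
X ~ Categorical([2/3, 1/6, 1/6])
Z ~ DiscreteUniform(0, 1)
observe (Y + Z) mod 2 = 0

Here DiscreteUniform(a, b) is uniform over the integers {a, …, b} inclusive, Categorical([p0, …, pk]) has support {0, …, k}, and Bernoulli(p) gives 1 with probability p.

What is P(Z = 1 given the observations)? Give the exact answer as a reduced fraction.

Enumerate traces; 36 have nonzero weight after conditioning:
  (W=0, Y=0, U=0, X=0, Z=0) weight 1/54
  (W=0, Y=0, U=0, X=1, Z=0) weight 1/216
  (W=0, Y=0, U=0, X=2, Z=0) weight 1/216
  (W=0, Y=0, U=1, X=0, Z=0) weight 1/108
  (W=0, Y=0, U=1, X=1, Z=0) weight 1/432
  (W=0, Y=0, U=1, X=2, Z=0) weight 1/432
  (W=0, Y=1, U=0, X=0, Z=1) weight 1/18
  (W=0, Y=1, U=0, X=1, Z=1) weight 1/72
  … 28 more
Group by Z:
  weight(Z=0) = 7/36
  weight(Z=1) = 11/36
Total weight = 7/36 + 11/36 = 1/2
P(Z=0 | obs) = 7/36 / 1/2 = 7/18
P(Z=1 | obs) = 11/36 / 1/2 = 11/18

P(Z = 1 | obs) = 11/18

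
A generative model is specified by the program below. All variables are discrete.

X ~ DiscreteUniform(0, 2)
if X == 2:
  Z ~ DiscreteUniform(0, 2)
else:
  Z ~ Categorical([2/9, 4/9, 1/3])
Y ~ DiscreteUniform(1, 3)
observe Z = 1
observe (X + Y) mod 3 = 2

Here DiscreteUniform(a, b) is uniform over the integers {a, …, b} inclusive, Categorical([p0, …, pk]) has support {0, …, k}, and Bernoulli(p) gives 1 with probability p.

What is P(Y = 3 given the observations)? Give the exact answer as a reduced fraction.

Enumerate traces; 3 have nonzero weight after conditioning:
  (X=0, Z=1, Y=2) weight 4/81
  (X=1, Z=1, Y=1) weight 4/81
  (X=2, Z=1, Y=3) weight 1/27
Group by Y:
  weight(Y=1) = 4/81
  weight(Y=2) = 4/81
  weight(Y=3) = 1/27
Total weight = 4/81 + 4/81 + 1/27 = 11/81
P(Y=1 | obs) = 4/81 / 11/81 = 4/11
P(Y=2 | obs) = 4/81 / 11/81 = 4/11
P(Y=3 | obs) = 1/27 / 11/81 = 3/11

P(Y = 3 | obs) = 3/11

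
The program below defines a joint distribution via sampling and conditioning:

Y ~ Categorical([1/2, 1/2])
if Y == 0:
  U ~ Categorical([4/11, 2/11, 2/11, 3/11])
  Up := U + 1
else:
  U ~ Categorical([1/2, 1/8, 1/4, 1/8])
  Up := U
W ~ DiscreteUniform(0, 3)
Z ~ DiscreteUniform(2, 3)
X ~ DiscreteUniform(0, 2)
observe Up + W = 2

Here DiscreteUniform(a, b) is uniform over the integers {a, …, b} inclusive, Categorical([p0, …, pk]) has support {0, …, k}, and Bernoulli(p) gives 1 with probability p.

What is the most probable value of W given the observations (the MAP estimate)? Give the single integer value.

Enumerate traces; 30 have nonzero weight after conditioning:
  (Y=0, U=0, W=1, Z=2, X=0) weight 1/132
  (Y=0, U=0, W=1, Z=2, X=1) weight 1/132
  (Y=0, U=0, W=1, Z=2, X=2) weight 1/132
  (Y=0, U=0, W=1, Z=3, X=0) weight 1/132
  (Y=0, U=0, W=1, Z=3, X=1) weight 1/132
  (Y=0, U=0, W=1, Z=3, X=2) weight 1/132
  (Y=0, U=1, W=0, Z=2, X=0) weight 1/264
  (Y=0, U=1, W=0, Z=2, X=1) weight 1/264
  (Y=1, U=0, W=2, Z=2, X=0) weight 1/96
  … 21 more
Group by W:
  weight(W=0) = 19/352
  weight(W=1) = 43/704
  weight(W=2) = 1/16
Total weight = 19/352 + 43/704 + 1/16 = 125/704
P(W=0 | obs) = 19/352 / 125/704 = 38/125
P(W=1 | obs) = 43/704 / 125/704 = 43/125
P(W=2 | obs) = 1/16 / 125/704 = 44/125
argmax = 2

argmax_v P(W = v | obs) = 2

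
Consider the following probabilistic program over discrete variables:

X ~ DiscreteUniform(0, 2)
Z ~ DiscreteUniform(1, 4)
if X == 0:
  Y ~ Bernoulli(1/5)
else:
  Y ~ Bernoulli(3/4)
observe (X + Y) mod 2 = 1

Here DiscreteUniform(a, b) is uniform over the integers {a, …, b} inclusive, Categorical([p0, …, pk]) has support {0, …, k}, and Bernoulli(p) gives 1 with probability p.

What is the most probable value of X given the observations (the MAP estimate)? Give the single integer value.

Enumerate traces; 12 have nonzero weight after conditioning:
  (X=0, Z=1, Y=1) weight 1/60
  (X=0, Z=2, Y=1) weight 1/60
  (X=0, Z=3, Y=1) weight 1/60
  (X=0, Z=4, Y=1) weight 1/60
  (X=1, Z=1, Y=0) weight 1/48
  (X=1, Z=2, Y=0) weight 1/48
  (X=1, Z=3, Y=0) weight 1/48
  (X=1, Z=4, Y=0) weight 1/48
  (X=2, Z=1, Y=1) weight 1/16
  … 3 more
Group by X:
  weight(X=0) = 1/15
  weight(X=1) = 1/12
  weight(X=2) = 1/4
Total weight = 1/15 + 1/12 + 1/4 = 2/5
P(X=0 | obs) = 1/15 / 2/5 = 1/6
P(X=1 | obs) = 1/12 / 2/5 = 5/24
P(X=2 | obs) = 1/4 / 2/5 = 5/8
argmax = 2

argmax_v P(X = v | obs) = 2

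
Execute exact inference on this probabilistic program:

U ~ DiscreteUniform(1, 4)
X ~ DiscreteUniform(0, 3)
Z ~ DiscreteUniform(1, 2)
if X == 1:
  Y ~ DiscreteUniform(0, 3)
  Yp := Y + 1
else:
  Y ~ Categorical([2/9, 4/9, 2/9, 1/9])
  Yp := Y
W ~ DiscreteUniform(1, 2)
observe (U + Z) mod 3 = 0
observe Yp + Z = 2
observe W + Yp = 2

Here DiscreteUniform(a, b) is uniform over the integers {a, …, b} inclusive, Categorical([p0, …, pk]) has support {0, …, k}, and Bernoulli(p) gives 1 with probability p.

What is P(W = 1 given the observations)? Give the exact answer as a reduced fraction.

Enumerate traces; 10 have nonzero weight after conditioning:
  (U=1, X=0, Z=2, Y=0, W=2) weight 1/288
  (U=1, X=2, Z=2, Y=0, W=2) weight 1/288
  (U=1, X=3, Z=2, Y=0, W=2) weight 1/288
  (U=2, X=0, Z=1, Y=1, W=1) weight 1/144
  (U=2, X=1, Z=1, Y=0, W=1) weight 1/256
  (U=2, X=2, Z=1, Y=1, W=1) weight 1/144
  (U=2, X=3, Z=1, Y=1, W=1) weight 1/144
  (U=4, X=0, Z=2, Y=0, W=2) weight 1/288
  … 2 more
Group by W:
  weight(W=1) = 19/768
  weight(W=2) = 1/48
Total weight = 19/768 + 1/48 = 35/768
P(W=1 | obs) = 19/768 / 35/768 = 19/35
P(W=2 | obs) = 1/48 / 35/768 = 16/35

P(W = 1 | obs) = 19/35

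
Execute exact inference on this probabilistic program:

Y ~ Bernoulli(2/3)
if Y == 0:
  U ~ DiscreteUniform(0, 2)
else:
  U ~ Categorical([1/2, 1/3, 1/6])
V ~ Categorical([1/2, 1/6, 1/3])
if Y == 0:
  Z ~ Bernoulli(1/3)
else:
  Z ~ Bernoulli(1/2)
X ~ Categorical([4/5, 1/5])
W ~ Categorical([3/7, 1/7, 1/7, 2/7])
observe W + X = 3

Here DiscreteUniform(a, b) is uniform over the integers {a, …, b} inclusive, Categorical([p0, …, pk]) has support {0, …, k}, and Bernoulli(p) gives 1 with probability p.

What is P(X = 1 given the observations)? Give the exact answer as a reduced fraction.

Enumerate traces; 72 have nonzero weight after conditioning:
  (Y=0, U=0, V=0, Z=0, X=0, W=3) weight 8/945
  (Y=0, U=0, V=0, Z=0, X=1, W=2) weight 1/945
  (Y=0, U=0, V=0, Z=1, X=0, W=3) weight 4/945
  (Y=0, U=0, V=0, Z=1, X=1, W=2) weight 1/1890
  (Y=0, U=0, V=1, Z=0, X=0, W=3) weight 8/2835
  (Y=0, U=0, V=1, Z=0, X=1, W=2) weight 1/2835
  (Y=0, U=0, V=1, Z=1, X=0, W=3) weight 4/2835
  (Y=0, U=0, V=1, Z=1, X=1, W=2) weight 1/5670
  … 64 more
Group by X:
  weight(X=0) = 8/35
  weight(X=1) = 1/35
Total weight = 8/35 + 1/35 = 9/35
P(X=0 | obs) = 8/35 / 9/35 = 8/9
P(X=1 | obs) = 1/35 / 9/35 = 1/9

P(X = 1 | obs) = 1/9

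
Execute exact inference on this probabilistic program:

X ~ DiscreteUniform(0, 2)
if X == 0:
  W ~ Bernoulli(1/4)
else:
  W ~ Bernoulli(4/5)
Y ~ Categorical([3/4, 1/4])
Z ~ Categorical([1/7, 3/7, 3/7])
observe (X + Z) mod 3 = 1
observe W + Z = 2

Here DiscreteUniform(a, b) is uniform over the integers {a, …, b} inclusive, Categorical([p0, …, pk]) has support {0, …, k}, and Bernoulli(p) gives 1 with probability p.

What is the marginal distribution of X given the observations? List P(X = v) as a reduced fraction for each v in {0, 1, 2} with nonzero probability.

Enumerate traces; 4 have nonzero weight after conditioning:
  (X=0, W=1, Y=0, Z=1) weight 3/112
  (X=0, W=1, Y=1, Z=1) weight 1/112
  (X=2, W=0, Y=0, Z=2) weight 3/140
  (X=2, W=0, Y=1, Z=2) weight 1/140
Group by X:
  weight(X=0) = 1/28
  weight(X=2) = 1/35
Total weight = 1/28 + 1/35 = 9/140
P(X=0 | obs) = 1/28 / 9/140 = 5/9
P(X=2 | obs) = 1/35 / 9/140 = 4/9

P(X=0) = 5/9, P(X=2) = 4/9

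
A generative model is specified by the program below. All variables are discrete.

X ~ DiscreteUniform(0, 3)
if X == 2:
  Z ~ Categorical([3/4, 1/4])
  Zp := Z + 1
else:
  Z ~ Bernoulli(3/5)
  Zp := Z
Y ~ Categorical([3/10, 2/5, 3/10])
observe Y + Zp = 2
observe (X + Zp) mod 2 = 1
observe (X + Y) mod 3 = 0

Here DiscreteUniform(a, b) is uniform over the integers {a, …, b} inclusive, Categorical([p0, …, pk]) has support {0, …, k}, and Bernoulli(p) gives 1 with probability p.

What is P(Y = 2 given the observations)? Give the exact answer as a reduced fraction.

P(Y = 2 | obs) = 2/7

Enumerate traces; 2 have nonzero weight after conditioning:
  (X=1, Z=0, Y=2) weight 3/100
  (X=2, Z=0, Y=1) weight 3/40
Group by Y:
  weight(Y=1) = 3/40
  weight(Y=2) = 3/100
Total weight = 3/40 + 3/100 = 21/200
P(Y=1 | obs) = 3/40 / 21/200 = 5/7
P(Y=2 | obs) = 3/100 / 21/200 = 2/7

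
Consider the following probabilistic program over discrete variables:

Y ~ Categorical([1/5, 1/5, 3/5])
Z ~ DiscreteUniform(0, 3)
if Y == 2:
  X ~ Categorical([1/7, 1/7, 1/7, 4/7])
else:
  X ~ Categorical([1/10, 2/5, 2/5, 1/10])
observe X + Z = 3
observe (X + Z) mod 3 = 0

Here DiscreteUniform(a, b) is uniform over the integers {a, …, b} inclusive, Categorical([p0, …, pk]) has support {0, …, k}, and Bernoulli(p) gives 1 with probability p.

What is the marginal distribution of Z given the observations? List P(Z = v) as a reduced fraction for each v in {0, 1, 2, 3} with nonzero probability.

P(Z=0) = 67/175, P(Z=1) = 43/175, P(Z=2) = 43/175, P(Z=3) = 22/175

Enumerate traces; 12 have nonzero weight after conditioning:
  (Y=0, Z=0, X=3) weight 1/200
  (Y=0, Z=1, X=2) weight 1/50
  (Y=0, Z=2, X=1) weight 1/50
  (Y=0, Z=3, X=0) weight 1/200
  (Y=1, Z=0, X=3) weight 1/200
  (Y=1, Z=1, X=2) weight 1/50
  (Y=1, Z=2, X=1) weight 1/50
  (Y=1, Z=3, X=0) weight 1/200
  … 4 more
Group by Z:
  weight(Z=0) = 67/700
  weight(Z=1) = 43/700
  weight(Z=2) = 43/700
  weight(Z=3) = 11/350
Total weight = 67/700 + 43/700 + 43/700 + 11/350 = 1/4
P(Z=0 | obs) = 67/700 / 1/4 = 67/175
P(Z=1 | obs) = 43/700 / 1/4 = 43/175
P(Z=2 | obs) = 43/700 / 1/4 = 43/175
P(Z=3 | obs) = 11/350 / 1/4 = 22/175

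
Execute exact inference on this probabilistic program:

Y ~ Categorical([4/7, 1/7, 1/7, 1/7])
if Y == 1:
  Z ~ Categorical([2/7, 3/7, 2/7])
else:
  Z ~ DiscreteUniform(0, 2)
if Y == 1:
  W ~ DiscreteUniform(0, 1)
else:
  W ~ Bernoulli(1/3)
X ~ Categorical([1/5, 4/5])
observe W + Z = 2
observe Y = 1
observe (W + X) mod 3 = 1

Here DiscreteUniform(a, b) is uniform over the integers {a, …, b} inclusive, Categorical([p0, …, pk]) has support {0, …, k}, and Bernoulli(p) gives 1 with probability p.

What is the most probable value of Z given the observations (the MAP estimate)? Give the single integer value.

Enumerate traces; 2 have nonzero weight after conditioning:
  (Y=1, Z=1, W=1, X=0) weight 3/490
  (Y=1, Z=2, W=0, X=1) weight 4/245
Group by Z:
  weight(Z=1) = 3/490
  weight(Z=2) = 4/245
Total weight = 3/490 + 4/245 = 11/490
P(Z=1 | obs) = 3/490 / 11/490 = 3/11
P(Z=2 | obs) = 4/245 / 11/490 = 8/11
argmax = 2

argmax_v P(Z = v | obs) = 2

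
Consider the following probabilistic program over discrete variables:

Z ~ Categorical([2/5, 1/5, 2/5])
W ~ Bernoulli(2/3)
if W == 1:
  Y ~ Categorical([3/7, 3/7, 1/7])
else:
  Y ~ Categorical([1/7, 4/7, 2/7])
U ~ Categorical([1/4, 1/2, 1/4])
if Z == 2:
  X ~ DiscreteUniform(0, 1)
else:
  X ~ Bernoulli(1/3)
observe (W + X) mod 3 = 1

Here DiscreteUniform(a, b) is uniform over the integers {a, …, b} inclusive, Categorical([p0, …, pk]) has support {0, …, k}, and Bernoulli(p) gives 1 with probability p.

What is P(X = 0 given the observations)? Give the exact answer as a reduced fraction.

Enumerate traces; 54 have nonzero weight after conditioning:
  (Z=0, W=0, Y=0, U=0, X=1) weight 1/630
  (Z=0, W=0, Y=0, U=1, X=1) weight 1/315
  (Z=0, W=0, Y=0, U=2, X=1) weight 1/630
  (Z=0, W=0, Y=1, U=0, X=1) weight 2/315
  (Z=0, W=0, Y=1, U=1, X=1) weight 4/315
  (Z=0, W=0, Y=1, U=2, X=1) weight 2/315
  (Z=0, W=0, Y=2, U=0, X=1) weight 1/315
  (Z=0, W=0, Y=2, U=1, X=1) weight 2/315
  (Z=0, W=1, Y=0, U=0, X=0) weight 2/105
  … 45 more
Group by X:
  weight(X=0) = 2/5
  weight(X=1) = 2/15
Total weight = 2/5 + 2/15 = 8/15
P(X=0 | obs) = 2/5 / 8/15 = 3/4
P(X=1 | obs) = 2/15 / 8/15 = 1/4

P(X = 0 | obs) = 3/4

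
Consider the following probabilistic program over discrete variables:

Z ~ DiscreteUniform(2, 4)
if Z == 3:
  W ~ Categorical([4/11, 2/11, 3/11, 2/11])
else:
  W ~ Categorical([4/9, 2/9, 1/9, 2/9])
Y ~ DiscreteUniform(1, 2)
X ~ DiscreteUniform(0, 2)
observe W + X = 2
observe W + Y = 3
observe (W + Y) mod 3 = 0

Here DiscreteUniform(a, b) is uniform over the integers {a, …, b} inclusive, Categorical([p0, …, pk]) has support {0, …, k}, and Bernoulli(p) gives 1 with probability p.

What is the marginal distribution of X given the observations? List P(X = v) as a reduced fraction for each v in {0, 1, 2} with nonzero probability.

Enumerate traces; 6 have nonzero weight after conditioning:
  (Z=2, W=1, Y=2, X=1) weight 1/81
  (Z=2, W=2, Y=1, X=0) weight 1/162
  (Z=3, W=1, Y=2, X=1) weight 1/99
  (Z=3, W=2, Y=1, X=0) weight 1/66
  (Z=4, W=1, Y=2, X=1) weight 1/81
  (Z=4, W=2, Y=1, X=0) weight 1/162
Group by X:
  weight(X=0) = 49/1782
  weight(X=1) = 31/891
Total weight = 49/1782 + 31/891 = 37/594
P(X=0 | obs) = 49/1782 / 37/594 = 49/111
P(X=1 | obs) = 31/891 / 37/594 = 62/111

P(X=0) = 49/111, P(X=1) = 62/111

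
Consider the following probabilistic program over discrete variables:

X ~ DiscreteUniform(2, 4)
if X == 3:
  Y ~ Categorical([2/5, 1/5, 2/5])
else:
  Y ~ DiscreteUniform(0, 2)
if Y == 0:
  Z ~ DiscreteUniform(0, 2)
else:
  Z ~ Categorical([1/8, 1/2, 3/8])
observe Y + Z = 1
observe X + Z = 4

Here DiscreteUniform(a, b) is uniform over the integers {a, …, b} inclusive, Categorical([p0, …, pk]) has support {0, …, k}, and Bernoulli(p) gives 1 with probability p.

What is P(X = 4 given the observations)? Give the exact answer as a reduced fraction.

P(X = 4 | obs) = 5/21

Enumerate traces; 2 have nonzero weight after conditioning:
  (X=3, Y=0, Z=1) weight 2/45
  (X=4, Y=1, Z=0) weight 1/72
Group by X:
  weight(X=3) = 2/45
  weight(X=4) = 1/72
Total weight = 2/45 + 1/72 = 7/120
P(X=3 | obs) = 2/45 / 7/120 = 16/21
P(X=4 | obs) = 1/72 / 7/120 = 5/21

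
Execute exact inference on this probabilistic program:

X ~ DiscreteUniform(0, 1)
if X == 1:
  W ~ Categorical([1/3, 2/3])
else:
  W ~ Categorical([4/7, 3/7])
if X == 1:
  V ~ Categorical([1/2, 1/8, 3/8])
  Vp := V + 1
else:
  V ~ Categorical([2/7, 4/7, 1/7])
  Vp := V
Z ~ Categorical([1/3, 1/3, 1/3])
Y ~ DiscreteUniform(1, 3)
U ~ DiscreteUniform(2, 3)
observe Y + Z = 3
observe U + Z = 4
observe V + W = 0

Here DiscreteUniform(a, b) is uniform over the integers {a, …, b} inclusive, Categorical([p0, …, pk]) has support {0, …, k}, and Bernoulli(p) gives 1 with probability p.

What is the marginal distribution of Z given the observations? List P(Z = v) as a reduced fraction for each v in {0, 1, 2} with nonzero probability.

P(Z=1) = 1/2, P(Z=2) = 1/2

Enumerate traces; 4 have nonzero weight after conditioning:
  (X=0, W=0, V=0, Z=1, Y=2, U=3) weight 2/441
  (X=0, W=0, V=0, Z=2, Y=1, U=2) weight 2/441
  (X=1, W=0, V=0, Z=1, Y=2, U=3) weight 1/216
  (X=1, W=0, V=0, Z=2, Y=1, U=2) weight 1/216
Group by Z:
  weight(Z=1) = 97/10584
  weight(Z=2) = 97/10584
Total weight = 97/10584 + 97/10584 = 97/5292
P(Z=1 | obs) = 97/10584 / 97/5292 = 1/2
P(Z=2 | obs) = 97/10584 / 97/5292 = 1/2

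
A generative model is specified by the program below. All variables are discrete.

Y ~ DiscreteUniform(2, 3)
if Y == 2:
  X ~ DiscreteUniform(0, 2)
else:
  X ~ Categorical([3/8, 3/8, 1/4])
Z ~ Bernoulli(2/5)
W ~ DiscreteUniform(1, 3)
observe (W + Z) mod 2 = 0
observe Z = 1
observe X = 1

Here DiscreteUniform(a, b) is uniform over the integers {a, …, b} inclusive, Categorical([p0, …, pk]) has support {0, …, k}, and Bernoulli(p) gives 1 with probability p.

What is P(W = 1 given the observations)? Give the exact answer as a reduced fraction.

P(W = 1 | obs) = 1/2

Enumerate traces; 4 have nonzero weight after conditioning:
  (Y=2, X=1, Z=1, W=1) weight 1/45
  (Y=2, X=1, Z=1, W=3) weight 1/45
  (Y=3, X=1, Z=1, W=1) weight 1/40
  (Y=3, X=1, Z=1, W=3) weight 1/40
Group by W:
  weight(W=1) = 17/360
  weight(W=3) = 17/360
Total weight = 17/360 + 17/360 = 17/180
P(W=1 | obs) = 17/360 / 17/180 = 1/2
P(W=3 | obs) = 17/360 / 17/180 = 1/2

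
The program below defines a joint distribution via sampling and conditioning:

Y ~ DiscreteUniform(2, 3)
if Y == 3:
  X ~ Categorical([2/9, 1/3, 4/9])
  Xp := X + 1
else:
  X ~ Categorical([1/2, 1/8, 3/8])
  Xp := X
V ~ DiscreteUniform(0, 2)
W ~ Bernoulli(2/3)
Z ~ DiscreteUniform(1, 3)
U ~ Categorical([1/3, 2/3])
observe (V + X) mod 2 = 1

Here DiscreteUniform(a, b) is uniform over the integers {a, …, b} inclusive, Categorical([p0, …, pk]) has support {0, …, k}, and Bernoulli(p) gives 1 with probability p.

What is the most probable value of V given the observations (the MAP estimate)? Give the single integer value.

argmax_v P(V = v | obs) = 1

Enumerate traces; 96 have nonzero weight after conditioning:
  (Y=2, X=0, V=1, W=0, Z=1, U=0) weight 1/324
  (Y=2, X=0, V=1, W=0, Z=1, U=1) weight 1/162
  (Y=2, X=0, V=1, W=0, Z=2, U=0) weight 1/324
  (Y=2, X=0, V=1, W=0, Z=2, U=1) weight 1/162
  (Y=2, X=0, V=1, W=0, Z=3, U=0) weight 1/324
  (Y=2, X=0, V=1, W=0, Z=3, U=1) weight 1/162
  (Y=2, X=0, V=1, W=1, Z=1, U=0) weight 1/162
  (Y=2, X=0, V=1, W=1, Z=1, U=1) weight 1/81
  (Y=2, X=1, V=0, W=0, Z=1, U=0) weight 1/1296
  (Y=2, X=1, V=2, W=0, Z=1, U=0) weight 1/1296
  … 86 more
Group by V:
  weight(V=0) = 11/144
  weight(V=1) = 37/144
  weight(V=2) = 11/144
Total weight = 11/144 + 37/144 + 11/144 = 59/144
P(V=0 | obs) = 11/144 / 59/144 = 11/59
P(V=1 | obs) = 37/144 / 59/144 = 37/59
P(V=2 | obs) = 11/144 / 59/144 = 11/59
argmax = 1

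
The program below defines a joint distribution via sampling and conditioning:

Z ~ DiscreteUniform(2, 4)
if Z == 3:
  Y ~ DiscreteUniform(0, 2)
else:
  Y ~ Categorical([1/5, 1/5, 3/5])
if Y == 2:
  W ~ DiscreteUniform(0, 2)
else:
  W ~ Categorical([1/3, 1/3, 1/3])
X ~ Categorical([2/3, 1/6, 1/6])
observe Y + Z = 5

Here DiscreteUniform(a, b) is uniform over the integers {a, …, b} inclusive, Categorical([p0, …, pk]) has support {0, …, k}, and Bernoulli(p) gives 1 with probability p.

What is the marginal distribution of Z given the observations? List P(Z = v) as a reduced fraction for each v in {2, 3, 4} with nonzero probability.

P(Z=3) = 5/8, P(Z=4) = 3/8

Enumerate traces; 18 have nonzero weight after conditioning:
  (Z=3, Y=2, W=0, X=0) weight 2/81
  (Z=3, Y=2, W=0, X=1) weight 1/162
  (Z=3, Y=2, W=0, X=2) weight 1/162
  (Z=3, Y=2, W=1, X=0) weight 2/81
  (Z=3, Y=2, W=1, X=1) weight 1/162
  (Z=3, Y=2, W=1, X=2) weight 1/162
  (Z=3, Y=2, W=2, X=0) weight 2/81
  (Z=3, Y=2, W=2, X=1) weight 1/162
  (Z=4, Y=1, W=0, X=0) weight 2/135
  … 9 more
Group by Z:
  weight(Z=3) = 1/9
  weight(Z=4) = 1/15
Total weight = 1/9 + 1/15 = 8/45
P(Z=3 | obs) = 1/9 / 8/45 = 5/8
P(Z=4 | obs) = 1/15 / 8/45 = 3/8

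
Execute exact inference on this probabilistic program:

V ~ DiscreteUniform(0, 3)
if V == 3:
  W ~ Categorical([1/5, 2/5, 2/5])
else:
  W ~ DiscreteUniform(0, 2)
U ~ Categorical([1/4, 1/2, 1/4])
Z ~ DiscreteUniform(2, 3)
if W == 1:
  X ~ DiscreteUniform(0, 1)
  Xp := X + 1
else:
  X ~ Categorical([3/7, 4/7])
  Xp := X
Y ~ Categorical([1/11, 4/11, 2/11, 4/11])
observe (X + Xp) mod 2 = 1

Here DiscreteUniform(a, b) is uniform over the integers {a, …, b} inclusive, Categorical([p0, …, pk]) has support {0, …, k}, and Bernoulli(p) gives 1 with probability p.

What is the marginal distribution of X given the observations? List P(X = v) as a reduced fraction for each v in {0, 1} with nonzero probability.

Enumerate traces; 192 have nonzero weight after conditioning:
  (V=0, W=1, U=0, Z=2, X=0, Y=0) weight 1/2112
  (V=0, W=1, U=0, Z=2, X=0, Y=1) weight 1/528
  (V=0, W=1, U=0, Z=2, X=0, Y=2) weight 1/1056
  (V=0, W=1, U=0, Z=2, X=0, Y=3) weight 1/528
  (V=0, W=1, U=0, Z=2, X=1, Y=0) weight 1/2112
  (V=0, W=1, U=0, Z=2, X=1, Y=1) weight 1/528
  (V=0, W=1, U=0, Z=2, X=1, Y=2) weight 1/1056
  (V=0, W=1, U=0, Z=2, X=1, Y=3) weight 1/528
  … 184 more
Group by X:
  weight(X=0) = 7/40
  weight(X=1) = 7/40
Total weight = 7/40 + 7/40 = 7/20
P(X=0 | obs) = 7/40 / 7/20 = 1/2
P(X=1 | obs) = 7/40 / 7/20 = 1/2

P(X=0) = 1/2, P(X=1) = 1/2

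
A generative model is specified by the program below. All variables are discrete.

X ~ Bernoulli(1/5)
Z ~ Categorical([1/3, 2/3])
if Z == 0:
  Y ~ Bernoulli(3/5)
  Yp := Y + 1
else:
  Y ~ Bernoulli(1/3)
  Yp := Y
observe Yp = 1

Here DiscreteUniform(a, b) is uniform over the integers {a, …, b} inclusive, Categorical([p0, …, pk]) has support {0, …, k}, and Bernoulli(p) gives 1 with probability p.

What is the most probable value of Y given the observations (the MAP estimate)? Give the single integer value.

Enumerate traces; 4 have nonzero weight after conditioning:
  (X=0, Z=0, Y=0) weight 8/75
  (X=0, Z=1, Y=1) weight 8/45
  (X=1, Z=0, Y=0) weight 2/75
  (X=1, Z=1, Y=1) weight 2/45
Group by Y:
  weight(Y=0) = 2/15
  weight(Y=1) = 2/9
Total weight = 2/15 + 2/9 = 16/45
P(Y=0 | obs) = 2/15 / 16/45 = 3/8
P(Y=1 | obs) = 2/9 / 16/45 = 5/8
argmax = 1

argmax_v P(Y = v | obs) = 1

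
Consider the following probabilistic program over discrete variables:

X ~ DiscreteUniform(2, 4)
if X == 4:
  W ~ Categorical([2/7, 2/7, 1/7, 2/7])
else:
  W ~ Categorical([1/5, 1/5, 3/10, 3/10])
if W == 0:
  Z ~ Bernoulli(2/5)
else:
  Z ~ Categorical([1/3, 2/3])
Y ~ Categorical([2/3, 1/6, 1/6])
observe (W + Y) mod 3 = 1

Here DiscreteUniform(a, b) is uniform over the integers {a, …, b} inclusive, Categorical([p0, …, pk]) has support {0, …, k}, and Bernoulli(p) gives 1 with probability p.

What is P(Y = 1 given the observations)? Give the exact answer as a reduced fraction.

P(Y = 1 | obs) = 55/177

Enumerate traces; 24 have nonzero weight after conditioning:
  (X=2, W=0, Z=0, Y=1) weight 1/150
  (X=2, W=0, Z=1, Y=1) weight 1/225
  (X=2, W=1, Z=0, Y=0) weight 2/135
  (X=2, W=1, Z=1, Y=0) weight 4/135
  (X=2, W=2, Z=0, Y=2) weight 1/180
  (X=2, W=2, Z=1, Y=2) weight 1/90
  (X=2, W=3, Z=0, Y=1) weight 1/180
  (X=2, W=3, Z=1, Y=1) weight 1/90
  … 16 more
Group by Y:
  weight(Y=0) = 16/105
  weight(Y=1) = 11/126
  weight(Y=2) = 13/315
Total weight = 16/105 + 11/126 + 13/315 = 59/210
P(Y=0 | obs) = 16/105 / 59/210 = 32/59
P(Y=1 | obs) = 11/126 / 59/210 = 55/177
P(Y=2 | obs) = 13/315 / 59/210 = 26/177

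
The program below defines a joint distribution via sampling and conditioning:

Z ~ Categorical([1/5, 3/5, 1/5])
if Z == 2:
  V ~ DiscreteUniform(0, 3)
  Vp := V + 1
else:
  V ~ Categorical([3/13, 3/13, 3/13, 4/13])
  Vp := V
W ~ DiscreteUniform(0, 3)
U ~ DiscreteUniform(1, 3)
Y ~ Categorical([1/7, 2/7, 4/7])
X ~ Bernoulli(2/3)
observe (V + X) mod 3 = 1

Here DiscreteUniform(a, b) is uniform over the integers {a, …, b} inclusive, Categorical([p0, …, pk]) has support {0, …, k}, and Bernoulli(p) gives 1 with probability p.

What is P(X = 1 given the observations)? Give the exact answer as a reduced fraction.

Enumerate traces; 324 have nonzero weight after conditioning:
  (Z=0, V=0, W=0, U=1, Y=0, X=1) weight 1/2730
  (Z=0, V=0, W=0, U=1, Y=1, X=1) weight 1/1365
  (Z=0, V=0, W=0, U=1, Y=2, X=1) weight 2/1365
  (Z=0, V=0, W=0, U=2, Y=0, X=1) weight 1/2730
  (Z=0, V=0, W=0, U=2, Y=1, X=1) weight 1/1365
  (Z=0, V=0, W=0, U=2, Y=2, X=1) weight 2/1365
  (Z=0, V=0, W=0, U=3, Y=0, X=1) weight 1/2730
  (Z=0, V=0, W=0, U=3, Y=1, X=1) weight 1/1365
  (Z=0, V=1, W=0, U=1, Y=0, X=0) weight 1/5460
  … 315 more
Group by X:
  weight(X=0) = 61/780
  weight(X=1) = 23/65
Total weight = 61/780 + 23/65 = 337/780
P(X=0 | obs) = 61/780 / 337/780 = 61/337
P(X=1 | obs) = 23/65 / 337/780 = 276/337

P(X = 1 | obs) = 276/337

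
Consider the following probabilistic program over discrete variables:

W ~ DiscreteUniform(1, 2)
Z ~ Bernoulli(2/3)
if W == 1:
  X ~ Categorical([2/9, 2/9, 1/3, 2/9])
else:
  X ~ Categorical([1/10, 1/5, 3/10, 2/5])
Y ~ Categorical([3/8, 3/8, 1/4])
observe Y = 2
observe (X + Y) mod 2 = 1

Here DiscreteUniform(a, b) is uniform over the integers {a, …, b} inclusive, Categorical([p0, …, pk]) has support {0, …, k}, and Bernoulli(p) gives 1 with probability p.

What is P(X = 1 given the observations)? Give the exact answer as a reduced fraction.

Enumerate traces; 8 have nonzero weight after conditioning:
  (W=1, Z=0, X=1, Y=2) weight 1/108
  (W=1, Z=0, X=3, Y=2) weight 1/108
  (W=1, Z=1, X=1, Y=2) weight 1/54
  (W=1, Z=1, X=3, Y=2) weight 1/54
  (W=2, Z=0, X=1, Y=2) weight 1/120
  (W=2, Z=0, X=3, Y=2) weight 1/60
  (W=2, Z=1, X=1, Y=2) weight 1/60
  (W=2, Z=1, X=3, Y=2) weight 1/30
Group by X:
  weight(X=1) = 19/360
  weight(X=3) = 7/90
Total weight = 19/360 + 7/90 = 47/360
P(X=1 | obs) = 19/360 / 47/360 = 19/47
P(X=3 | obs) = 7/90 / 47/360 = 28/47

P(X = 1 | obs) = 19/47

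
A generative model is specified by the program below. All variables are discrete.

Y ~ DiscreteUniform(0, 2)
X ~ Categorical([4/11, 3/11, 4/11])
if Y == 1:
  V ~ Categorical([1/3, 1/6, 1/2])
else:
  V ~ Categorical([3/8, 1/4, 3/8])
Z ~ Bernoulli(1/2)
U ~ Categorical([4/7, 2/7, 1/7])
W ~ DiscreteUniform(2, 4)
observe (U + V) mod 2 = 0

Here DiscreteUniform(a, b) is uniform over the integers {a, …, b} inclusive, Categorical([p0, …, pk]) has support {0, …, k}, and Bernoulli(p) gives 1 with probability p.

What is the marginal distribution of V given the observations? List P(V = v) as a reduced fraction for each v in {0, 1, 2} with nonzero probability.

P(V=0) = 5/12, P(V=1) = 4/39, P(V=2) = 25/52

Enumerate traces; 270 have nonzero weight after conditioning:
  (Y=0, X=0, V=0, Z=0, U=0, W=2) weight 1/231
  (Y=0, X=0, V=0, Z=0, U=0, W=3) weight 1/231
  (Y=0, X=0, V=0, Z=0, U=0, W=4) weight 1/231
  (Y=0, X=0, V=0, Z=0, U=2, W=2) weight 1/924
  (Y=0, X=0, V=0, Z=0, U=2, W=3) weight 1/924
  (Y=0, X=0, V=0, Z=0, U=2, W=4) weight 1/924
  (Y=0, X=0, V=0, Z=1, U=0, W=2) weight 1/231
  (Y=0, X=0, V=0, Z=1, U=0, W=3) weight 1/231
  (Y=0, X=0, V=1, Z=0, U=1, W=2) weight 1/693
  (Y=0, X=0, V=2, Z=0, U=0, W=2) weight 1/231
  … 260 more
Group by V:
  weight(V=0) = 65/252
  weight(V=1) = 4/63
  weight(V=2) = 25/84
Total weight = 65/252 + 4/63 + 25/84 = 13/21
P(V=0 | obs) = 65/252 / 13/21 = 5/12
P(V=1 | obs) = 4/63 / 13/21 = 4/39
P(V=2 | obs) = 25/84 / 13/21 = 25/52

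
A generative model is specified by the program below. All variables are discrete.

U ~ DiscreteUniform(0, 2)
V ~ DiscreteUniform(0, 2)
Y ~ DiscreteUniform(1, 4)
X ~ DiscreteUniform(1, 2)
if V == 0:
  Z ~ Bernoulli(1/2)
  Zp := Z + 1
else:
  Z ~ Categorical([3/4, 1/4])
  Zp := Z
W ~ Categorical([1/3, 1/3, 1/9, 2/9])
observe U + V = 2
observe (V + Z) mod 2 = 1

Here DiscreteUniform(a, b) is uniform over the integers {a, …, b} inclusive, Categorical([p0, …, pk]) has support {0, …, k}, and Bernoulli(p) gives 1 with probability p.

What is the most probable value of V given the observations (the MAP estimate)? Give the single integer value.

Enumerate traces; 96 have nonzero weight after conditioning:
  (U=0, V=2, Y=1, X=1, Z=1, W=0) weight 1/864
  (U=0, V=2, Y=1, X=1, Z=1, W=1) weight 1/864
  (U=0, V=2, Y=1, X=1, Z=1, W=2) weight 1/2592
  (U=0, V=2, Y=1, X=1, Z=1, W=3) weight 1/1296
  (U=0, V=2, Y=1, X=2, Z=1, W=0) weight 1/864
  (U=0, V=2, Y=1, X=2, Z=1, W=1) weight 1/864
  (U=0, V=2, Y=1, X=2, Z=1, W=2) weight 1/2592
  (U=0, V=2, Y=1, X=2, Z=1, W=3) weight 1/1296
  (U=1, V=1, Y=1, X=1, Z=0, W=0) weight 1/288
  (U=2, V=0, Y=1, X=1, Z=1, W=0) weight 1/432
  … 86 more
Group by V:
  weight(V=0) = 1/18
  weight(V=1) = 1/12
  weight(V=2) = 1/36
Total weight = 1/18 + 1/12 + 1/36 = 1/6
P(V=0 | obs) = 1/18 / 1/6 = 1/3
P(V=1 | obs) = 1/12 / 1/6 = 1/2
P(V=2 | obs) = 1/36 / 1/6 = 1/6
argmax = 1

argmax_v P(V = v | obs) = 1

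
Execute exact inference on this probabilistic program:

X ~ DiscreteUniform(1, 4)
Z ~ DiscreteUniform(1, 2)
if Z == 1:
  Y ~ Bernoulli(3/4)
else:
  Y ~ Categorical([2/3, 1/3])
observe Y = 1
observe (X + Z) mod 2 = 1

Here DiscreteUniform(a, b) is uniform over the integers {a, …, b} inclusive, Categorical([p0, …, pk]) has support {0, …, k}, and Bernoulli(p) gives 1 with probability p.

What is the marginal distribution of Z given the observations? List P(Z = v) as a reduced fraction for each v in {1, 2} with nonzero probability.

P(Z=1) = 9/13, P(Z=2) = 4/13

Enumerate traces; 4 have nonzero weight after conditioning:
  (X=1, Z=2, Y=1) weight 1/24
  (X=2, Z=1, Y=1) weight 3/32
  (X=3, Z=2, Y=1) weight 1/24
  (X=4, Z=1, Y=1) weight 3/32
Group by Z:
  weight(Z=1) = 3/16
  weight(Z=2) = 1/12
Total weight = 3/16 + 1/12 = 13/48
P(Z=1 | obs) = 3/16 / 13/48 = 9/13
P(Z=2 | obs) = 1/12 / 13/48 = 4/13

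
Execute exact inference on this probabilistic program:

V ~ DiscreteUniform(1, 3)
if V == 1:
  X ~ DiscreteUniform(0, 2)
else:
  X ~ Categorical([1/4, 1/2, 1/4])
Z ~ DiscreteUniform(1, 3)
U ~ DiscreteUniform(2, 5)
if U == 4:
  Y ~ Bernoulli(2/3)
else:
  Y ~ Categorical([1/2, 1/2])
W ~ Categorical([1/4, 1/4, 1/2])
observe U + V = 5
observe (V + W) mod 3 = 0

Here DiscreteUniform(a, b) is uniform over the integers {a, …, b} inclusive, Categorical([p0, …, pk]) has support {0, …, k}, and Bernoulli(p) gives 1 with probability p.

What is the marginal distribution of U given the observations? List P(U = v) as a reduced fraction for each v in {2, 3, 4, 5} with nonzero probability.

Enumerate traces; 54 have nonzero weight after conditioning:
  (V=1, X=0, Z=1, U=4, Y=0, W=2) weight 1/648
  (V=1, X=0, Z=1, U=4, Y=1, W=2) weight 1/324
  (V=1, X=0, Z=2, U=4, Y=0, W=2) weight 1/648
  (V=1, X=0, Z=2, U=4, Y=1, W=2) weight 1/324
  (V=1, X=0, Z=3, U=4, Y=0, W=2) weight 1/648
  (V=1, X=0, Z=3, U=4, Y=1, W=2) weight 1/324
  (V=1, X=1, Z=1, U=4, Y=0, W=2) weight 1/648
  (V=1, X=1, Z=1, U=4, Y=1, W=2) weight 1/324
  (V=2, X=0, Z=1, U=3, Y=0, W=1) weight 1/1152
  (V=3, X=0, Z=1, U=2, Y=0, W=0) weight 1/1152
  … 44 more
Group by U:
  weight(U=2) = 1/48
  weight(U=3) = 1/48
  weight(U=4) = 1/24
Total weight = 1/48 + 1/48 + 1/24 = 1/12
P(U=2 | obs) = 1/48 / 1/12 = 1/4
P(U=3 | obs) = 1/48 / 1/12 = 1/4
P(U=4 | obs) = 1/24 / 1/12 = 1/2

P(U=2) = 1/4, P(U=3) = 1/4, P(U=4) = 1/2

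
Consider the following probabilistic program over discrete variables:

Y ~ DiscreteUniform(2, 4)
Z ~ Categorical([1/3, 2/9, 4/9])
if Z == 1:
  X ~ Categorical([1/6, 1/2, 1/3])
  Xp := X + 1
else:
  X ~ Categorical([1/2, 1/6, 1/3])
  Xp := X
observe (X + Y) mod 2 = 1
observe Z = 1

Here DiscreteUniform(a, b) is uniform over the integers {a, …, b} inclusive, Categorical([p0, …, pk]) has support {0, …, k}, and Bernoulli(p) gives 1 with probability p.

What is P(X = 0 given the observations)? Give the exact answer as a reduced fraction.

Enumerate traces; 4 have nonzero weight after conditioning:
  (Y=2, Z=1, X=1) weight 1/27
  (Y=3, Z=1, X=0) weight 1/81
  (Y=3, Z=1, X=2) weight 2/81
  (Y=4, Z=1, X=1) weight 1/27
Group by X:
  weight(X=0) = 1/81
  weight(X=1) = 2/27
  weight(X=2) = 2/81
Total weight = 1/81 + 2/27 + 2/81 = 1/9
P(X=0 | obs) = 1/81 / 1/9 = 1/9
P(X=1 | obs) = 2/27 / 1/9 = 2/3
P(X=2 | obs) = 2/81 / 1/9 = 2/9

P(X = 0 | obs) = 1/9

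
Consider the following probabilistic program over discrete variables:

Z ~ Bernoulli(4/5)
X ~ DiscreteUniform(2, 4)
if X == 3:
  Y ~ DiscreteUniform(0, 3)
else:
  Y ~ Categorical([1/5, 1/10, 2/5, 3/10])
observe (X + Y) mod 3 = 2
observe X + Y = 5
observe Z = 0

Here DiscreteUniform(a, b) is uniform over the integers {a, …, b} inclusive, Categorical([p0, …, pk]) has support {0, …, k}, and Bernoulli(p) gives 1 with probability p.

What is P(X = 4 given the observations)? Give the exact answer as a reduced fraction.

Enumerate traces; 3 have nonzero weight after conditioning:
  (Z=0, X=2, Y=3) weight 1/50
  (Z=0, X=3, Y=2) weight 1/60
  (Z=0, X=4, Y=1) weight 1/150
Group by X:
  weight(X=2) = 1/50
  weight(X=3) = 1/60
  weight(X=4) = 1/150
Total weight = 1/50 + 1/60 + 1/150 = 13/300
P(X=2 | obs) = 1/50 / 13/300 = 6/13
P(X=3 | obs) = 1/60 / 13/300 = 5/13
P(X=4 | obs) = 1/150 / 13/300 = 2/13

P(X = 4 | obs) = 2/13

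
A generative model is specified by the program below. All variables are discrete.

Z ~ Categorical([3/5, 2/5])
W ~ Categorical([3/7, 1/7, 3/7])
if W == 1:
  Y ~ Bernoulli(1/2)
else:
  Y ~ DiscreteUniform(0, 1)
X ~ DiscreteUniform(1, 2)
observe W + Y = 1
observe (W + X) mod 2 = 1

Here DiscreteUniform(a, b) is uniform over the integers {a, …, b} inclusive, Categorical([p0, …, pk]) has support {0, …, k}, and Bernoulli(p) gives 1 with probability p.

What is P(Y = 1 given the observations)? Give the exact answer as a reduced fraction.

Enumerate traces; 4 have nonzero weight after conditioning:
  (Z=0, W=0, Y=1, X=1) weight 9/140
  (Z=0, W=1, Y=0, X=2) weight 3/140
  (Z=1, W=0, Y=1, X=1) weight 3/70
  (Z=1, W=1, Y=0, X=2) weight 1/70
Group by Y:
  weight(Y=0) = 1/28
  weight(Y=1) = 3/28
Total weight = 1/28 + 3/28 = 1/7
P(Y=0 | obs) = 1/28 / 1/7 = 1/4
P(Y=1 | obs) = 3/28 / 1/7 = 3/4

P(Y = 1 | obs) = 3/4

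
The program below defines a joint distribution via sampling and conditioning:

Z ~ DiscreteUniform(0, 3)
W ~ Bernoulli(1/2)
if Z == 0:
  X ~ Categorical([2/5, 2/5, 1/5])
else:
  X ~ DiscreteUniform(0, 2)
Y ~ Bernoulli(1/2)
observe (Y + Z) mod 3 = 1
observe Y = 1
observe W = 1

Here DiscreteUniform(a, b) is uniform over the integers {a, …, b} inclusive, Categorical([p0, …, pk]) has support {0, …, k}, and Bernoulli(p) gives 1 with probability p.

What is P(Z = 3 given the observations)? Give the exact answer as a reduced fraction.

P(Z = 3 | obs) = 1/2

Enumerate traces; 6 have nonzero weight after conditioning:
  (Z=0, W=1, X=0, Y=1) weight 1/40
  (Z=0, W=1, X=1, Y=1) weight 1/40
  (Z=0, W=1, X=2, Y=1) weight 1/80
  (Z=3, W=1, X=0, Y=1) weight 1/48
  (Z=3, W=1, X=1, Y=1) weight 1/48
  (Z=3, W=1, X=2, Y=1) weight 1/48
Group by Z:
  weight(Z=0) = 1/16
  weight(Z=3) = 1/16
Total weight = 1/16 + 1/16 = 1/8
P(Z=0 | obs) = 1/16 / 1/8 = 1/2
P(Z=3 | obs) = 1/16 / 1/8 = 1/2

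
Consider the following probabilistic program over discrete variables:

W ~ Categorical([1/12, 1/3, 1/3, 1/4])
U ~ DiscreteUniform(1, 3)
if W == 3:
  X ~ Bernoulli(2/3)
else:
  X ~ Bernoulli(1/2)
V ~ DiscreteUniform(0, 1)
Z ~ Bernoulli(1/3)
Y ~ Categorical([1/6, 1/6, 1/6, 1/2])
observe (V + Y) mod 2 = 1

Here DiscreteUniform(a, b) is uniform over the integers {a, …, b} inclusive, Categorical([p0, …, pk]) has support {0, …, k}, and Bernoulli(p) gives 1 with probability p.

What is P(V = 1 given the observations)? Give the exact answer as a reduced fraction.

P(V = 1 | obs) = 1/3

Enumerate traces; 192 have nonzero weight after conditioning:
  (W=0, U=1, X=0, V=0, Z=0, Y=1) weight 1/1296
  (W=0, U=1, X=0, V=0, Z=0, Y=3) weight 1/432
  (W=0, U=1, X=0, V=0, Z=1, Y=1) weight 1/2592
  (W=0, U=1, X=0, V=0, Z=1, Y=3) weight 1/864
  (W=0, U=1, X=0, V=1, Z=0, Y=0) weight 1/1296
  (W=0, U=1, X=0, V=1, Z=0, Y=2) weight 1/1296
  (W=0, U=1, X=0, V=1, Z=1, Y=0) weight 1/2592
  (W=0, U=1, X=0, V=1, Z=1, Y=2) weight 1/2592
  … 184 more
Group by V:
  weight(V=0) = 1/3
  weight(V=1) = 1/6
Total weight = 1/3 + 1/6 = 1/2
P(V=0 | obs) = 1/3 / 1/2 = 2/3
P(V=1 | obs) = 1/6 / 1/2 = 1/3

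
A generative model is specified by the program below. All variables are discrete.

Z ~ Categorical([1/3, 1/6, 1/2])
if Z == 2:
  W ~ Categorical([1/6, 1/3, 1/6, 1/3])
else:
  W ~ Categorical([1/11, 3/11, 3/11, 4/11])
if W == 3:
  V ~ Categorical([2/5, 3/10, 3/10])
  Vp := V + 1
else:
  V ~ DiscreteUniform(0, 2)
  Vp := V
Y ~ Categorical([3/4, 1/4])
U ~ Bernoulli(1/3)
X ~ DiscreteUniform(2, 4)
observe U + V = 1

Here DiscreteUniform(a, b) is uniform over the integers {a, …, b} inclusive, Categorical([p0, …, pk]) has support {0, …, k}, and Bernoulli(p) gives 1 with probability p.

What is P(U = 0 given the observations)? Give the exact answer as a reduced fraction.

Enumerate traces; 144 have nonzero weight after conditioning:
  (Z=0, W=0, V=0, Y=0, U=1, X=2) weight 1/1188
  (Z=0, W=0, V=0, Y=0, U=1, X=3) weight 1/1188
  (Z=0, W=0, V=0, Y=0, U=1, X=4) weight 1/1188
  (Z=0, W=0, V=0, Y=1, U=1, X=2) weight 1/3564
  (Z=0, W=0, V=0, Y=1, U=1, X=3) weight 1/3564
  (Z=0, W=0, V=0, Y=1, U=1, X=4) weight 1/3564
  (Z=0, W=0, V=1, Y=0, U=0, X=2) weight 1/594
  (Z=0, W=0, V=1, Y=0, U=0, X=3) weight 1/594
  … 136 more
Group by U:
  weight(U=0) = 637/2970
  weight(U=1) = 353/2970
Total weight = 637/2970 + 353/2970 = 1/3
P(U=0 | obs) = 637/2970 / 1/3 = 637/990
P(U=1 | obs) = 353/2970 / 1/3 = 353/990

P(U = 0 | obs) = 637/990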